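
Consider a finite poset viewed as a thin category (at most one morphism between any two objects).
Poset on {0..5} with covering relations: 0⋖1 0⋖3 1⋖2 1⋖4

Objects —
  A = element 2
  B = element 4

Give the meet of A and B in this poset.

Answer: A∧B = 1

Work:
Common predecessors of 2,4: {0,1}
  0 ≤ 1
  1 ≤ 1
glb = 1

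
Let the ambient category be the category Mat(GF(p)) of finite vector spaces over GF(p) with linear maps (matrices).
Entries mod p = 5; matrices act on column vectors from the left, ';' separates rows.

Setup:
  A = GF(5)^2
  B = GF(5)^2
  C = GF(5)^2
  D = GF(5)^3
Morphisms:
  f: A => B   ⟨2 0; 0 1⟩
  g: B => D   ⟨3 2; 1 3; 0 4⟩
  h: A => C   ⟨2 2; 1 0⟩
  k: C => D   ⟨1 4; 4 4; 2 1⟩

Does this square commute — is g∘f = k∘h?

Along f;g (path 1):
  e0=⟨1,0⟩ f=>⟨2,0⟩ g=>⟨1,2,0⟩
  e1=⟨0,1⟩ f=>⟨0,1⟩ g=>⟨2,3,4⟩
  result₁ = ⟨1 2; 2 3; 0 4⟩
Along h;k (path 2):
  e0=⟨1,0⟩ h=>⟨2,1⟩ k=>⟨1,2,0⟩
  e1=⟨0,1⟩ h=>⟨2,0⟩ k=>⟨2,3,4⟩
  result₂ = ⟨1 2; 2 3; 0 4⟩
Equal? YES — commutes

Answer: COMMUTES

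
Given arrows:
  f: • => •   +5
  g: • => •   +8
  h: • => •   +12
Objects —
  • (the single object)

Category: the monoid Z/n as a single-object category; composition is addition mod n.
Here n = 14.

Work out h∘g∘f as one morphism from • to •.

Answer: +11

Trace:
  0 +5≡5 +8≡13 +12≡11  (mod 14)
composite: +11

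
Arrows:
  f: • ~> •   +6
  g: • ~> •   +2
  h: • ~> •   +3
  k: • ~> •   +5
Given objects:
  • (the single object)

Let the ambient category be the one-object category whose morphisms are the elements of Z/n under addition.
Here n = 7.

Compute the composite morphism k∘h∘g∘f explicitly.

  0 +6≡6 +2≡1 +3≡4 +5≡2  (mod 7)
composite: +2

Answer: +2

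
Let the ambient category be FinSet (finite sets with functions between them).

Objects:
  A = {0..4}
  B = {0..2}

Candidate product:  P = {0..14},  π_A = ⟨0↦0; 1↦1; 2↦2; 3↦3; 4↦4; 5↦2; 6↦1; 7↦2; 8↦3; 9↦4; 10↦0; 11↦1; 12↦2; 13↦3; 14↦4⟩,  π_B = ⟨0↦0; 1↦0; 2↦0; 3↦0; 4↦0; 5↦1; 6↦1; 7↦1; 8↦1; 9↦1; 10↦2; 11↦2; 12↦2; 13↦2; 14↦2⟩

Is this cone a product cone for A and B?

|A|·|B| = 5·3 = 15;  |P| = 15
Check the pairing map k ↦ (π_A(k), π_B(k)):
  0 ↦ (0,0)
  1 ↦ (1,0)
  2 ↦ (2,0)
  3 ↦ (3,0)
  4 ↦ (4,0)
  5 ↦ (2,1)
  6 ↦ (1,1)
  7 ↦ (2,1)  ✗ repeats pair of k=5
  8 ↦ (3,1)
  9 ↦ (4,1)
  10 ↦ (0,2)
  11 ↦ (1,2)
  12 ↦ (2,2)
  13 ↦ (3,2)
  14 ↦ (4,2)
distinct pairs in image: 14 / 15 needed
  → (2,1) hit at k=5 and k=7

Answer: NOT A VALID PRODUCT — duplicate pair at indices 7,5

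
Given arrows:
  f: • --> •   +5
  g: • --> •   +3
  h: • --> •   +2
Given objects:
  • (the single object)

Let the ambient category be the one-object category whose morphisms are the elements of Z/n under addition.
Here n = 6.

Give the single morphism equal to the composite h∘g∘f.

Answer: +4

Trace:
  0 +5≡5 +3≡2 +2≡4  (mod 6)
composite: +4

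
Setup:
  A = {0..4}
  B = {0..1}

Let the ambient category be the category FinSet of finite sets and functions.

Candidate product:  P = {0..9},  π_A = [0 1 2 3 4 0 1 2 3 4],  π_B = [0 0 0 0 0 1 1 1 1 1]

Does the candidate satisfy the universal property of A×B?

|A|·|B| = 5·2 = 10;  |P| = 10
Check the pairing map k ↦ (π_A(k), π_B(k)):
  0 ↦ (0,0)
  1 ↦ (1,0)
  2 ↦ (2,0)
  3 ↦ (3,0)
  4 ↦ (4,0)
  5 ↦ (0,1)
  6 ↦ (1,1)
  7 ↦ (2,1)
  8 ↦ (3,1)
  9 ↦ (4,1)
distinct pairs in image: 10 / 10 needed
  → bijection onto A×B; projections well-typed.

Answer: VALID PRODUCT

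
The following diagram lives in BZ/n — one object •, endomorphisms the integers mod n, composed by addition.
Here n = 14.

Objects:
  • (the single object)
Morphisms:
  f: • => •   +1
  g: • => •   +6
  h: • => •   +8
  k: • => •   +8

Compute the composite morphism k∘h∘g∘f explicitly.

  0 +1≡1 +6≡7 +8≡1 +8≡9  (mod 14)
⟦path⟧: +9

Answer: +9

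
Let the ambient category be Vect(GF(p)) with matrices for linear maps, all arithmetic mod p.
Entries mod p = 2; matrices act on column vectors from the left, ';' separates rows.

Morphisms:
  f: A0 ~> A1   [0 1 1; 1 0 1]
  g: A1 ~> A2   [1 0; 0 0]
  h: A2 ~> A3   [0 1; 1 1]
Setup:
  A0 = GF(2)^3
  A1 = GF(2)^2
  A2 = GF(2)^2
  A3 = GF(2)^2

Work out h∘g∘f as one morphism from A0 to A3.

Answer: [0 0 0; 0 1 1]

Derivation:
  e0=⟨1,0,0⟩ f~>⟨0,1⟩ g~>⟨0,0⟩ h~>⟨0,0⟩
  e1=⟨0,1,0⟩ f~>⟨1,0⟩ g~>⟨1,0⟩ h~>⟨0,1⟩
  e2=⟨0,0,1⟩ f~>⟨1,1⟩ g~>⟨1,0⟩ h~>⟨0,1⟩
result: [0 0 0; 0 1 1]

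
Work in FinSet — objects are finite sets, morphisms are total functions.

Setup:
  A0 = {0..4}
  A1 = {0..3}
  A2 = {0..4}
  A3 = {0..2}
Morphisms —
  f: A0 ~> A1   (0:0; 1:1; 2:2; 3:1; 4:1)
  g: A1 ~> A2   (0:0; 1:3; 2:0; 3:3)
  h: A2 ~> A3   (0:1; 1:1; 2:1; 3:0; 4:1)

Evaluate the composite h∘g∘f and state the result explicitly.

Answer: (0:1; 1:0; 2:1; 3:0; 4:0)

Trace:
  0 f~>0 g~>0 h~>1
  1 f~>1 g~>3 h~>0
  2 f~>2 g~>0 h~>1
  3 f~>1 g~>3 h~>0
  4 f~>1 g~>3 h~>0
composite: (0:1; 1:0; 2:1; 3:0; 4:0)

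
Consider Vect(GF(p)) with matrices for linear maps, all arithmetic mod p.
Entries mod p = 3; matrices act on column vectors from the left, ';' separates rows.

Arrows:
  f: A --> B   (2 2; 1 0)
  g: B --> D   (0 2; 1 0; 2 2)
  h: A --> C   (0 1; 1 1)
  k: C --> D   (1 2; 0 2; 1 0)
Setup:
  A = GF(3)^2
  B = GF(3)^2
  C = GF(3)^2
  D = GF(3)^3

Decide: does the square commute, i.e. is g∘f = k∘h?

Answer: COMMUTES

Derivation:
1) trace f;g:
  e0=[1,0] f-->[2,1] g-->[2,2,0]
  e1=[0,1] f-->[2,0] g-->[0,2,1]
  composite₁ = (2 0; 2 2; 0 1)
2) trace h;k:
  e0=[1,0] h-->[0,1] k-->[2,2,0]
  e1=[0,1] h-->[1,1] k-->[0,2,1]
  composite₂ = (2 0; 2 2; 0 1)
Equal? same morphism ✓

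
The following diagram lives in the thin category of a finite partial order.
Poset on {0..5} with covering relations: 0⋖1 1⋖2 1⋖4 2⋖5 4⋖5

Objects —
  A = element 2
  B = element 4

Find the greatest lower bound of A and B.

{x : x⊑A ∧ x⊑B} = {0,1}  (A=2, B=4)
  0 ⊑ 1
  1 ⊑ 1
glb = 1

Answer: A∧B = 1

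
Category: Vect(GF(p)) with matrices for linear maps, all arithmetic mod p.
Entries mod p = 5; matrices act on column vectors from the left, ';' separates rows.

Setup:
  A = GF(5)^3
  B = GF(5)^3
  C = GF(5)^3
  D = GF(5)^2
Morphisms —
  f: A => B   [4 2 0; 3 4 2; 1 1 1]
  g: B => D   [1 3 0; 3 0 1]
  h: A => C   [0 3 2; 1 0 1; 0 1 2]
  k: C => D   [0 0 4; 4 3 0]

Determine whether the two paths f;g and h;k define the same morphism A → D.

Path 1 = f;g:
  e0=[1,0,0] f=>[4,3,1] g=>[3,3]
  e1=[0,1,0] f=>[2,4,1] g=>[4,2]
  e2=[0,0,1] f=>[0,2,1] g=>[1,1]
  composite₁ = [3 4 1; 3 2 1]
Path 2 = h;k:
  e0=[1,0,0] h=>[0,1,0] k=>[0,3]
  e1=[0,1,0] h=>[3,0,1] k=>[4,2]
  e2=[0,0,1] h=>[2,1,2] k=>[3,1]
  composite₂ = [0 4 3; 3 2 1]
Equal? differ; not commutative

Answer: DOES NOT COMMUTE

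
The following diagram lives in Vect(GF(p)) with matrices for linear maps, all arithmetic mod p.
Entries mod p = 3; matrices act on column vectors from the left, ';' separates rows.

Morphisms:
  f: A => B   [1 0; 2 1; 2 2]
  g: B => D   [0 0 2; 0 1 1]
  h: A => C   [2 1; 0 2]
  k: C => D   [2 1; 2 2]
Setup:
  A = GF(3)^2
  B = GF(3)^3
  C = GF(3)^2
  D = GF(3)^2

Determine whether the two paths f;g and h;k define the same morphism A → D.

Path 1 = f;g:
  e0=(1,0) f=>(1,2,2) g=>(1,1)
  e1=(0,1) f=>(0,1,2) g=>(1,0)
  composite₁ = [1 1; 1 0]
Path 2 = h;k:
  e0=(1,0) h=>(2,0) k=>(1,1)
  e1=(0,1) h=>(1,2) k=>(1,0)
  composite₂ = [1 1; 1 0]
Equal? equal; square commutes

Answer: COMMUTES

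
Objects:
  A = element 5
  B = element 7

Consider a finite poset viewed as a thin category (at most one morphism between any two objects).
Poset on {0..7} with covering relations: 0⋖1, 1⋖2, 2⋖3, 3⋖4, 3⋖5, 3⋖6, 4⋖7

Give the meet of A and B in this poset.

Answer: A∧B = 3

Work:
Lower bounds of A=5 and B=7: {0,1,2,3}
  0 ⊑ 3
  1 ⊑ 3
  2 ⊑ 3
  3 ⊑ 3
glb = 3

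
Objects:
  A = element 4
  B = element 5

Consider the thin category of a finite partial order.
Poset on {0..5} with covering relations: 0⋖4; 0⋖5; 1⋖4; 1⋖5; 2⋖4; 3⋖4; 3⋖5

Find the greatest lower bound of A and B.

Answer: NO MEET EXISTS

Work:
Common predecessors of 4,5: {0,1,3}
  maximal lower bounds 0 and 1 are incomparable: neither 0<=1 nor 1<=0
→ no greatest lower bound exists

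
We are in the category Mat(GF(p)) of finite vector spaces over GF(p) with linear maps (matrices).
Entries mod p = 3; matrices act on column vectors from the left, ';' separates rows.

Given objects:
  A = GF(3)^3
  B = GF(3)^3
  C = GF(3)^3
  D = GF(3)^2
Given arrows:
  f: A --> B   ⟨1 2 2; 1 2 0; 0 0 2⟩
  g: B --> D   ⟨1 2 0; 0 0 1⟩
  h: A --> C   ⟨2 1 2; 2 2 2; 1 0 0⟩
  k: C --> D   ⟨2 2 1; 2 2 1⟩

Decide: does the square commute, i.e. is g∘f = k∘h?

Along f;g (path 1):
  e0=[1,0,0] f-->[1,1,0] g-->[0,0]
  e1=[0,1,0] f-->[2,2,0] g-->[0,0]
  e2=[0,0,1] f-->[2,0,2] g-->[2,2]
  composite₁ = ⟨0 0 2; 0 0 2⟩
Along h;k (path 2):
  e0=[1,0,0] h-->[2,2,1] k-->[0,0]
  e1=[0,1,0] h-->[1,2,0] k-->[0,0]
  e2=[0,0,1] h-->[2,2,0] k-->[2,2]
  composite₂ = ⟨0 0 2; 0 0 2⟩
Equal? equal; square commutes

Answer: COMMUTES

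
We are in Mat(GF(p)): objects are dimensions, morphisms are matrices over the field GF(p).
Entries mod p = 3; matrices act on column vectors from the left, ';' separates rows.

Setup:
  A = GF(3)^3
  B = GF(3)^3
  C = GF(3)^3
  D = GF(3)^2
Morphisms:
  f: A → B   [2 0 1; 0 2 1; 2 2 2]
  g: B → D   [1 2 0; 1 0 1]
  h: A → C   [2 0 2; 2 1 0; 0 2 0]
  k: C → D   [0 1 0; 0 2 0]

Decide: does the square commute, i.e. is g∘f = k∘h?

Along f;g (path 1):
  e0=⟨1,0,0⟩ f→⟨2,0,2⟩ g→⟨2,1⟩
  e1=⟨0,1,0⟩ f→⟨0,2,2⟩ g→⟨1,2⟩
  e2=⟨0,0,1⟩ f→⟨1,1,2⟩ g→⟨0,0⟩
  ⟦path⟧₁ = [2 1 0; 1 2 0]
Along h;k (path 2):
  e0=⟨1,0,0⟩ h→⟨2,2,0⟩ k→⟨2,1⟩
  e1=⟨0,1,0⟩ h→⟨0,1,2⟩ k→⟨1,2⟩
  e2=⟨0,0,1⟩ h→⟨2,0,0⟩ k→⟨0,0⟩
  ⟦path⟧₂ = [2 1 0; 1 2 0]
Equal? same morphism ✓

Answer: COMMUTES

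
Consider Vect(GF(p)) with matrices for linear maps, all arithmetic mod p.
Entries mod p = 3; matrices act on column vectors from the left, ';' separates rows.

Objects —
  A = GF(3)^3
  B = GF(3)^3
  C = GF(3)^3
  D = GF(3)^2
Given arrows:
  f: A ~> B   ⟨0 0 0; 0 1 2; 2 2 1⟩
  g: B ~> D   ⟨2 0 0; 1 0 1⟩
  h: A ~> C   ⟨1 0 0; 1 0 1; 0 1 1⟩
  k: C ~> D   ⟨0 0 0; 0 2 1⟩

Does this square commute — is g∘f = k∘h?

Answer: DOES NOT COMMUTE

Derivation:
1) trace f;g:
  e0=[1,0,0] f~>[0,0,2] g~>[0,2]
  e1=[0,1,0] f~>[0,1,2] g~>[0,2]
  e2=[0,0,1] f~>[0,2,1] g~>[0,1]
  result₁ = ⟨0 0 0; 2 2 1⟩
2) trace h;k:
  e0=[1,0,0] h~>[1,1,0] k~>[0,2]
  e1=[0,1,0] h~>[0,0,1] k~>[0,1]
  e2=[0,0,1] h~>[0,1,1] k~>[0,0]
  result₂ = ⟨0 0 0; 2 1 0⟩
Equal? NO — does not commute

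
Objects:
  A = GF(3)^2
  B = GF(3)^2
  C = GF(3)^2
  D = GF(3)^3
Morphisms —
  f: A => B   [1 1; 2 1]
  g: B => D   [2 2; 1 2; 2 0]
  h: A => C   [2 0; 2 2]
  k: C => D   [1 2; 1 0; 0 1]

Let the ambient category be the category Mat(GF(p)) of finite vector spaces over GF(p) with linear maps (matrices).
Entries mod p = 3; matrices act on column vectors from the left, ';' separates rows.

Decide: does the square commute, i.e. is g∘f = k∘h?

Path 1 = f;g:
  e0=[1,0] f=>[1,2] g=>[0,2,2]
  e1=[0,1] f=>[1,1] g=>[1,0,2]
  ⟦path⟧₁ = [0 1; 2 0; 2 2]
Path 2 = h;k:
  e0=[1,0] h=>[2,2] k=>[0,2,2]
  e1=[0,1] h=>[0,2] k=>[1,0,2]
  ⟦path⟧₂ = [0 1; 2 0; 2 2]
Equal? equal; square commutes

Answer: COMMUTES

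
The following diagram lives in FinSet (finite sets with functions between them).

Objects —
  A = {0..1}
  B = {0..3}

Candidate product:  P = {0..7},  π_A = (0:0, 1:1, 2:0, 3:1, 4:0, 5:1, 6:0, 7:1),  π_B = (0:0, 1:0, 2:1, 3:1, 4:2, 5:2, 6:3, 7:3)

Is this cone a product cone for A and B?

|A|·|B| = 2·4 = 8;  |P| = 8
Check the pairing map k ↦ (π_A(k), π_B(k)):
  0 : (0,0)
  1 : (1,0)
  2 : (0,1)
  3 : (1,1)
  4 : (0,2)
  5 : (1,2)
  6 : (0,3)
  7 : (1,3)
distinct pairs in image: 8 / 8 needed
  → bijection onto A×B; projections well-typed.

Answer: VALID PRODUCT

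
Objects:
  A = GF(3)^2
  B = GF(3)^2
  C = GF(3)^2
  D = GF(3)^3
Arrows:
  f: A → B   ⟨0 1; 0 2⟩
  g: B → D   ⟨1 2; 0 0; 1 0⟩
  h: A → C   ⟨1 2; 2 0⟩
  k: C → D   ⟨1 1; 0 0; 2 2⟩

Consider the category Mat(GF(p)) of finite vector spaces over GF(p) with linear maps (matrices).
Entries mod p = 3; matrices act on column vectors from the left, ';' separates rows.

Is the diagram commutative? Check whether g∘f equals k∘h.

1) trace f;g:
  e0=[1,0] f→[0,0] g→[0,0,0]
  e1=[0,1] f→[1,2] g→[2,0,1]
  ⟦path⟧₁ = ⟨0 2; 0 0; 0 1⟩
2) trace h;k:
  e0=[1,0] h→[1,2] k→[0,0,0]
  e1=[0,1] h→[2,0] k→[2,0,1]
  ⟦path⟧₂ = ⟨0 2; 0 0; 0 1⟩
Equal? YES — commutes

Answer: COMMUTES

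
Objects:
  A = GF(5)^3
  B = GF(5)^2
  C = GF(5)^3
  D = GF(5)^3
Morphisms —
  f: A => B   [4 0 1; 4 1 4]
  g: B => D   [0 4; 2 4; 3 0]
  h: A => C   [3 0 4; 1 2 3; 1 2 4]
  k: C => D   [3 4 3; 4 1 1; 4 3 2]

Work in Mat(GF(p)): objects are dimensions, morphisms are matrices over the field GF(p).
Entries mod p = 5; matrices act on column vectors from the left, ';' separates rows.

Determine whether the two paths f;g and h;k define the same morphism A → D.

Answer: COMMUTES

Work:
Along f;g (path 1):
  e0=⟨1,0,0⟩ f=>⟨4,4⟩ g=>⟨1,4,2⟩
  e1=⟨0,1,0⟩ f=>⟨0,1⟩ g=>⟨4,4,0⟩
  e2=⟨0,0,1⟩ f=>⟨1,4⟩ g=>⟨1,3,3⟩
  ⟦path⟧₁ = [1 4 1; 4 4 3; 2 0 3]
Along h;k (path 2):
  e0=⟨1,0,0⟩ h=>⟨3,1,1⟩ k=>⟨1,4,2⟩
  e1=⟨0,1,0⟩ h=>⟨0,2,2⟩ k=>⟨4,4,0⟩
  e2=⟨0,0,1⟩ h=>⟨4,3,4⟩ k=>⟨1,3,3⟩
  ⟦path⟧₂ = [1 4 1; 4 4 3; 2 0 3]
Equal? YES — commutes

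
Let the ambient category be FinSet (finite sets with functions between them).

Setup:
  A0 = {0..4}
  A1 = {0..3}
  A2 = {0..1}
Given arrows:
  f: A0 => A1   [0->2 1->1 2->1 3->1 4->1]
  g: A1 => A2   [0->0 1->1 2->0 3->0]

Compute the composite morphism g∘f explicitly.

  0 f=>2 g=>0
  1 f=>1 g=>1
  2 f=>1 g=>1
  3 f=>1 g=>1
  4 f=>1 g=>1
result: [0->0 1->1 2->1 3->1 4->1]

Answer: [0->0 1->1 2->1 3->1 4->1]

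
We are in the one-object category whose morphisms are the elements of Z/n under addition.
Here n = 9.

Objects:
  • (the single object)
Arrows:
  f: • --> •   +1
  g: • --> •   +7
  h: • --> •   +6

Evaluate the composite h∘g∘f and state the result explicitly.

Answer: +5

Trace:
  0 +1≡1 +7≡8 +6≡5  (mod 9)
composite: +5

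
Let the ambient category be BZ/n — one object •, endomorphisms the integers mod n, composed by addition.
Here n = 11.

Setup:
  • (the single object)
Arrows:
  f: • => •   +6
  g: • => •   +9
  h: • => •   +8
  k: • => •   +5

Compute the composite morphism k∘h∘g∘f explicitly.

  0 +6≡6 +9≡4 +8≡1 +5≡6  (mod 11)
composite: +6

Answer: +6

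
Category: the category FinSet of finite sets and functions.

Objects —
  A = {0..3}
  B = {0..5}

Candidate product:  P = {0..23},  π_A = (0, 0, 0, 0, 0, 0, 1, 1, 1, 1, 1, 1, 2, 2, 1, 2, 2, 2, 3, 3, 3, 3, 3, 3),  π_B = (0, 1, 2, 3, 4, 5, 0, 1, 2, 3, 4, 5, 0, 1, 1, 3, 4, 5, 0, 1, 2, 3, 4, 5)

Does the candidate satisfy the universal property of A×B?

|A|·|B| = 4·6 = 24;  |P| = 24
Check the pairing map k ↦ (π_A(k), π_B(k)):
  0 -> (0,0)
  1 -> (0,1)
  2 -> (0,2)
  3 -> (0,3)
  4 -> (0,4)
  5 -> (0,5)
  6 -> (1,0)
  7 -> (1,1)
  8 -> (1,2)
  9 -> (1,3)
  10 -> (1,4)
  11 -> (1,5)
  12 -> (2,0)
  13 -> (2,1)
  14 -> (1,1)  ✗ repeats pair of k=7
  15 -> (2,3)
  16 -> (2,4)
  17 -> (2,5)
  18 -> (3,0)
  19 -> (3,1)
  20 -> (3,2)
  21 -> (3,3)
  22 -> (3,4)
  23 -> (3,5)
distinct pairs in image: 23 / 24 needed
  → (1,1) hit at k=7 and k=14

Answer: NOT A VALID PRODUCT — duplicate pair at indices 7,14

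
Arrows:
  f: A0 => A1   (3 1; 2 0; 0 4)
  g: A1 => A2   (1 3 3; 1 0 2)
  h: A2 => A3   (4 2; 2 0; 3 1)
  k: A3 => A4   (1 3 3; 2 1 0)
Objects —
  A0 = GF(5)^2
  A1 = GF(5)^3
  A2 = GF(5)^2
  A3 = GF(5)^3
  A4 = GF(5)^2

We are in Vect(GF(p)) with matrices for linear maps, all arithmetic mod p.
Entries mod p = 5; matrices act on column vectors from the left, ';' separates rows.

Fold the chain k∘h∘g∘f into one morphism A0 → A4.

  e0=⟨1,0⟩ f=>⟨3,2,0⟩ g=>⟨4,3⟩ h=>⟨2,3,0⟩ k=>⟨1,2⟩
  e1=⟨0,1⟩ f=>⟨1,0,4⟩ g=>⟨3,4⟩ h=>⟨0,1,3⟩ k=>⟨2,1⟩
composite: (1 2; 2 1)

Answer: (1 2; 2 1)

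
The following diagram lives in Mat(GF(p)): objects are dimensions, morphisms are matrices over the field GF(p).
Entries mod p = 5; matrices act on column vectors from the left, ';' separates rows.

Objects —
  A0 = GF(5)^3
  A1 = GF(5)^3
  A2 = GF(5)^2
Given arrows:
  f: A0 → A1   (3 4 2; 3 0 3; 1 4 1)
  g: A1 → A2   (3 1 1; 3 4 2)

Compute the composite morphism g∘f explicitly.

Answer: (3 1 0; 3 0 0)

Work:
  e0=⟨1,0,0⟩ f→⟨3,3,1⟩ g→⟨3,3⟩
  e1=⟨0,1,0⟩ f→⟨4,0,4⟩ g→⟨1,0⟩
  e2=⟨0,0,1⟩ f→⟨2,3,1⟩ g→⟨0,0⟩
composite: (3 1 0; 3 0 0)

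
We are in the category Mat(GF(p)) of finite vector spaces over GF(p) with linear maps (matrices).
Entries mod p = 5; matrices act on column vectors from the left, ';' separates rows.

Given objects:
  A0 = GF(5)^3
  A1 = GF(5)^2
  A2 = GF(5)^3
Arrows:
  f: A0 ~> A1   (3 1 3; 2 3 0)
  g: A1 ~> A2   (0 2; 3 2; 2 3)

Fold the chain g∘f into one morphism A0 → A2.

  e0=(1,0,0) f~>(3,2) g~>(4,3,2)
  e1=(0,1,0) f~>(1,3) g~>(1,4,1)
  e2=(0,0,1) f~>(3,0) g~>(0,4,1)
composite: (4 1 0; 3 4 4; 2 1 1)

Answer: (4 1 0; 3 4 4; 2 1 1)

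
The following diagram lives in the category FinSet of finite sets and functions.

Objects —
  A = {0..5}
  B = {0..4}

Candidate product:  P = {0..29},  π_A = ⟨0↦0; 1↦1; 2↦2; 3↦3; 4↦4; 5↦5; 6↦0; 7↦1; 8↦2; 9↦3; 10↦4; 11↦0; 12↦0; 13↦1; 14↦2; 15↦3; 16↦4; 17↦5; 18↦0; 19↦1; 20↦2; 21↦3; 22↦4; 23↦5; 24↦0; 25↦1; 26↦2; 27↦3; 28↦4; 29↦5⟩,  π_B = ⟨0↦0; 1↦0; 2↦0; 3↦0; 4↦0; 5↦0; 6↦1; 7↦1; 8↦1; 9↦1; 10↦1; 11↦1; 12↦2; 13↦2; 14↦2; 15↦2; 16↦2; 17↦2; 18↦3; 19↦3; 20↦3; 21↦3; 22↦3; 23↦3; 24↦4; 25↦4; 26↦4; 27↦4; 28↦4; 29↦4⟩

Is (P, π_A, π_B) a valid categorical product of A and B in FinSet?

Answer: NOT A VALID PRODUCT — duplicate pair at indices 6,11

Trace:
|A|·|B| = 6·5 = 30;  |P| = 30
Check the pairing map k ↦ (π_A(k), π_B(k)):
  0 ↦ (0,0)
  1 ↦ (1,0)
  2 ↦ (2,0)
  3 ↦ (3,0)
  4 ↦ (4,0)
  5 ↦ (5,0)
  6 ↦ (0,1)
  7 ↦ (1,1)
  8 ↦ (2,1)
  9 ↦ (3,1)
  10 ↦ (4,1)
  11 ↦ (0,1)  ✗ repeats pair of k=6
  12 ↦ (0,2)
  13 ↦ (1,2)
  14 ↦ (2,2)
  15 ↦ (3,2)
  16 ↦ (4,2)
  17 ↦ (5,2)
  18 ↦ (0,3)
  19 ↦ (1,3)
  20 ↦ (2,3)
  21 ↦ (3,3)
  22 ↦ (4,3)
  23 ↦ (5,3)
  24 ↦ (0,4)
  25 ↦ (1,4)
  26 ↦ (2,4)
  27 ↦ (3,4)
  28 ↦ (4,4)
  29 ↦ (5,4)
distinct pairs in image: 29 / 30 needed
  → (0,1) hit at k=6 and k=11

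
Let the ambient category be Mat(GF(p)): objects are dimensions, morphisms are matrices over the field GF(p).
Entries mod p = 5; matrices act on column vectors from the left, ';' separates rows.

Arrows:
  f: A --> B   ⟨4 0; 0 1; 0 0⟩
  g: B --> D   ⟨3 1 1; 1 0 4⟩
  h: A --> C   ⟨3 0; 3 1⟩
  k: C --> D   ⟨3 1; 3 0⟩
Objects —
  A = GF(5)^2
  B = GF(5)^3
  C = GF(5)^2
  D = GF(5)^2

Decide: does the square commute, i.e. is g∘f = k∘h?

Answer: COMMUTES

Work:
Path 1 = f;g:
  e0=[1,0] f-->[4,0,0] g-->[2,4]
  e1=[0,1] f-->[0,1,0] g-->[1,0]
  ⟦path⟧₁ = ⟨2 1; 4 0⟩
Path 2 = h;k:
  e0=[1,0] h-->[3,3] k-->[2,4]
  e1=[0,1] h-->[0,1] k-->[1,0]
  ⟦path⟧₂ = ⟨2 1; 4 0⟩
Equal? equal; square commutes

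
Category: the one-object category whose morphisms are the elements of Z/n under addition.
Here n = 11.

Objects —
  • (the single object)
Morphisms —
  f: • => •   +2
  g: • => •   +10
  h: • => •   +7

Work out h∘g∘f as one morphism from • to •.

Answer: +8

Trace:
  0 +2≡2 +10≡1 +7≡8  (mod 11)
⟦path⟧: +8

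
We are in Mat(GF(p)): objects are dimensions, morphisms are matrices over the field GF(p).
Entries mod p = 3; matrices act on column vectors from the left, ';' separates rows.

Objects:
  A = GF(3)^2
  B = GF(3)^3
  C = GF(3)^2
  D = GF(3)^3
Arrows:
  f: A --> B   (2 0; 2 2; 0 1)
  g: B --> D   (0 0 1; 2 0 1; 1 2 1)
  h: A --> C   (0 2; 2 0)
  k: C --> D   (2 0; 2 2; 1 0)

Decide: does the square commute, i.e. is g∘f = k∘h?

Answer: COMMUTES

Derivation:
1) trace f;g:
  e0=⟨1,0⟩ f-->⟨2,2,0⟩ g-->⟨0,1,0⟩
  e1=⟨0,1⟩ f-->⟨0,2,1⟩ g-->⟨1,1,2⟩
  result₁ = (0 1; 1 1; 0 2)
2) trace h;k:
  e0=⟨1,0⟩ h-->⟨0,2⟩ k-->⟨0,1,0⟩
  e1=⟨0,1⟩ h-->⟨2,0⟩ k-->⟨1,1,2⟩
  result₂ = (0 1; 1 1; 0 2)
Equal? same morphism ✓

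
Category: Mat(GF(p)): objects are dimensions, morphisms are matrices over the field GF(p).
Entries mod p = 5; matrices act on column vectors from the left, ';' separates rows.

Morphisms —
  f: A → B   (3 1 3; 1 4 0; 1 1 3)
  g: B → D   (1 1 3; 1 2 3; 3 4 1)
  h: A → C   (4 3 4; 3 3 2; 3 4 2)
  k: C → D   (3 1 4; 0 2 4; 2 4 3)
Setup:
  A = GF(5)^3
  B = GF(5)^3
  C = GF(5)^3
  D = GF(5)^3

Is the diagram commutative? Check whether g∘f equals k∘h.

Along f;g (path 1):
  e0=(1,0,0) f→(3,1,1) g→(2,3,4)
  e1=(0,1,0) f→(1,4,1) g→(3,2,0)
  e2=(0,0,1) f→(3,0,3) g→(2,2,2)
  ⟦path⟧₁ = (2 3 2; 3 2 2; 4 0 2)
Along h;k (path 2):
  e0=(1,0,0) h→(4,3,3) k→(2,3,4)
  e1=(0,1,0) h→(3,3,4) k→(3,2,0)
  e2=(0,0,1) h→(4,2,2) k→(2,2,2)
  ⟦path⟧₂ = (2 3 2; 3 2 2; 4 0 2)
Equal? equal; square commutes

Answer: COMMUTES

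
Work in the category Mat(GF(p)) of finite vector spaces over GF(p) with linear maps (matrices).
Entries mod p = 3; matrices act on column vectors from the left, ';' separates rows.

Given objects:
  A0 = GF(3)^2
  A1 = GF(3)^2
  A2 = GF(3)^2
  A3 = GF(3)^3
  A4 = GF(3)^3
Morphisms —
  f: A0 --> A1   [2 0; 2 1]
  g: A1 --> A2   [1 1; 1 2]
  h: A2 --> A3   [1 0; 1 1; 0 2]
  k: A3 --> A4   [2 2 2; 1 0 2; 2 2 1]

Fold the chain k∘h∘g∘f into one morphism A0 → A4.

Answer: [1 1; 1 0; 1 0]

Work:
  e0=[1,0] f-->[2,2] g-->[1,0] h-->[1,1,0] k-->[1,1,1]
  e1=[0,1] f-->[0,1] g-->[1,2] h-->[1,0,1] k-->[1,0,0]
composite: [1 1; 1 0; 1 0]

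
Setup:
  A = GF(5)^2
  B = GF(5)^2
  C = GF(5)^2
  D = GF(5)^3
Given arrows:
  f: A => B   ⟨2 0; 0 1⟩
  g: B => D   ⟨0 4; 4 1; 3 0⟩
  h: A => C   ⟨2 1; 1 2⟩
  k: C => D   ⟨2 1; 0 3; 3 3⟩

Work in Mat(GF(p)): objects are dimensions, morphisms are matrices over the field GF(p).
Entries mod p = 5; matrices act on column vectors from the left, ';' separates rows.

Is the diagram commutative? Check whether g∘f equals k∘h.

Path 1 = f;g:
  e0=(1,0) f=>(2,0) g=>(0,3,1)
  e1=(0,1) f=>(0,1) g=>(4,1,0)
  ⟦path⟧₁ = ⟨0 4; 3 1; 1 0⟩
Path 2 = h;k:
  e0=(1,0) h=>(2,1) k=>(0,3,4)
  e1=(0,1) h=>(1,2) k=>(4,1,4)
  ⟦path⟧₂ = ⟨0 4; 3 1; 4 4⟩
Equal? distinct morphisms ✗

Answer: DOES NOT COMMUTE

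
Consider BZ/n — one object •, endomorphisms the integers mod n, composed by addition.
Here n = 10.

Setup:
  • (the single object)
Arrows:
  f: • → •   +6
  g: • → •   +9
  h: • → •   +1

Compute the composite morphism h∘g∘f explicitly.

  0 +6≡6 +9≡5 +1≡6  (mod 10)
composite: +6

Answer: +6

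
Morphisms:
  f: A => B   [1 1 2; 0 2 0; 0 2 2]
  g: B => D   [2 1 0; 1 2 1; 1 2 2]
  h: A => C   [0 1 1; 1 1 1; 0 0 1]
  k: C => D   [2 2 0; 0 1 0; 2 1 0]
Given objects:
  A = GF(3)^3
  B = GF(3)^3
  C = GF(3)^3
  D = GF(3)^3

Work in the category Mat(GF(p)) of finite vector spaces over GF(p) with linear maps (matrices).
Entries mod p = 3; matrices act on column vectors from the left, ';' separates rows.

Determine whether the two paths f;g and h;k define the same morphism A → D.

Answer: COMMUTES

Work:
Along f;g (path 1):
  e0=[1,0,0] f=>[1,0,0] g=>[2,1,1]
  e1=[0,1,0] f=>[1,2,2] g=>[1,1,0]
  e2=[0,0,1] f=>[2,0,2] g=>[1,1,0]
  result₁ = [2 1 1; 1 1 1; 1 0 0]
Along h;k (path 2):
  e0=[1,0,0] h=>[0,1,0] k=>[2,1,1]
  e1=[0,1,0] h=>[1,1,0] k=>[1,1,0]
  e2=[0,0,1] h=>[1,1,1] k=>[1,1,0]
  result₂ = [2 1 1; 1 1 1; 1 0 0]
Equal? YES — commutes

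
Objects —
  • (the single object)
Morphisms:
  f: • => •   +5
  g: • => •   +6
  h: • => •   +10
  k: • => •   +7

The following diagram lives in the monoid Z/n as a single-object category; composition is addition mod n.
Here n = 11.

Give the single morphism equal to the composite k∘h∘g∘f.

Answer: +6

Trace:
  0 +5≡5 +6≡0 +10≡10 +7≡6  (mod 11)
⟦path⟧: +6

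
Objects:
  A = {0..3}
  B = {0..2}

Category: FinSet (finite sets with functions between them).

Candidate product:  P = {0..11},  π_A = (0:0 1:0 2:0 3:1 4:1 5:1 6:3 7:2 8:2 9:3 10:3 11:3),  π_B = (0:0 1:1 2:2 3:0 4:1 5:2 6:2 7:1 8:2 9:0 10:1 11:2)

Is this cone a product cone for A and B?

Answer: NOT A VALID PRODUCT — duplicate pair at indices 11,6

Derivation:
|A|·|B| = 4·3 = 12;  |P| = 12
Check the pairing map k ↦ (π_A(k), π_B(k)):
  0 : (0,0)
  1 : (0,1)
  2 : (0,2)
  3 : (1,0)
  4 : (1,1)
  5 : (1,2)
  6 : (3,2)
  7 : (2,1)
  8 : (2,2)
  9 : (3,0)
  10 : (3,1)
  11 : (3,2)  ✗ repeats pair of k=6
distinct pairs in image: 11 / 12 needed
  → (3,2) hit at k=6 and k=11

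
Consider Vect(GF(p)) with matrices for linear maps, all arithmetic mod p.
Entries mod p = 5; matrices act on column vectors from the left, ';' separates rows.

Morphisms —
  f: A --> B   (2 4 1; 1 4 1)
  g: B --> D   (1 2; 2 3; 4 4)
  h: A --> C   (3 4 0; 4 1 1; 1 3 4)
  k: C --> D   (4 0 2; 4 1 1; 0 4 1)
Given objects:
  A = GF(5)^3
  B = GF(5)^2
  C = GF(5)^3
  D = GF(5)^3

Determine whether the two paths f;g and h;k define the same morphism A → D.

1) trace f;g:
  e0=⟨1,0,0⟩ f-->⟨2,1⟩ g-->⟨4,2,2⟩
  e1=⟨0,1,0⟩ f-->⟨4,4⟩ g-->⟨2,0,2⟩
  e2=⟨0,0,1⟩ f-->⟨1,1⟩ g-->⟨3,0,3⟩
  result₁ = (4 2 3; 2 0 0; 2 2 3)
2) trace h;k:
  e0=⟨1,0,0⟩ h-->⟨3,4,1⟩ k-->⟨4,2,2⟩
  e1=⟨0,1,0⟩ h-->⟨4,1,3⟩ k-->⟨2,0,2⟩
  e2=⟨0,0,1⟩ h-->⟨0,1,4⟩ k-->⟨3,0,3⟩
  result₂ = (4 2 3; 2 0 0; 2 2 3)
Equal? same morphism ✓

Answer: COMMUTES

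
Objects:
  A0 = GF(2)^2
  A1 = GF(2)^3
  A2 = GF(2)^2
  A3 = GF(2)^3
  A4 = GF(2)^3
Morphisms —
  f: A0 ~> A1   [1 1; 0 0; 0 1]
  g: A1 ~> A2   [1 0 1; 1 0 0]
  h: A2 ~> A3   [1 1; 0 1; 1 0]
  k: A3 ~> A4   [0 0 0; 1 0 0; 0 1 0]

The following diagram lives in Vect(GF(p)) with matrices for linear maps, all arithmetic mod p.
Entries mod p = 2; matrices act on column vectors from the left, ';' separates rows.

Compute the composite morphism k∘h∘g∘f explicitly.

  e0=(1,0) f~>(1,0,0) g~>(1,1) h~>(0,1,1) k~>(0,0,1)
  e1=(0,1) f~>(1,0,1) g~>(0,1) h~>(1,1,0) k~>(0,1,1)
⟦path⟧: [0 0; 0 1; 1 1]

Answer: [0 0; 0 1; 1 1]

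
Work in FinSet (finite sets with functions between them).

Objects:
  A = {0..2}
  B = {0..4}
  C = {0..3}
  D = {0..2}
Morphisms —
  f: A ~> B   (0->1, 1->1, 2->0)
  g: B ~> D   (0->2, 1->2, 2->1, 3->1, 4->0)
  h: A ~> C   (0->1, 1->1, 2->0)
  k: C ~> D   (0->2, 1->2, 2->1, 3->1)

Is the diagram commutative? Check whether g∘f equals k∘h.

Path 1 = f;g:
  0 f~>1 g~>2
  1 f~>1 g~>2
  2 f~>0 g~>2
  composite₁ = (0->2, 1->2, 2->2)
Path 2 = h;k:
  0 h~>1 k~>2
  1 h~>1 k~>2
  2 h~>0 k~>2
  composite₂ = (0->2, 1->2, 2->2)
Equal? YES — commutes

Answer: COMMUTES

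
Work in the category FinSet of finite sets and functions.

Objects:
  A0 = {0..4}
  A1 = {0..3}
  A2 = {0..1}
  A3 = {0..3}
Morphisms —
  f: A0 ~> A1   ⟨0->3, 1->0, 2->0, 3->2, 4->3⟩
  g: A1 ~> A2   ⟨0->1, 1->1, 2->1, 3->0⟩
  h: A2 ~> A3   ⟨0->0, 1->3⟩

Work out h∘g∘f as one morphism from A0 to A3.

  0 f~>3 g~>0 h~>0
  1 f~>0 g~>1 h~>3
  2 f~>0 g~>1 h~>3
  3 f~>2 g~>1 h~>3
  4 f~>3 g~>0 h~>0
composite: ⟨0->0, 1->3, 2->3, 3->3, 4->0⟩

Answer: ⟨0->0, 1->3, 2->3, 3->3, 4->0⟩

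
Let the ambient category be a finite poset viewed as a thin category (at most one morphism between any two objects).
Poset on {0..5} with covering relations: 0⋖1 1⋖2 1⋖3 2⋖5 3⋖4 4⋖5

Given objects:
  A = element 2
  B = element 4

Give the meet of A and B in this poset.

{x : x<=A ∧ x<=B} = {0,1}  (A=2, B=4)
  0 <= 1
  1 <= 1
glb = 1

Answer: A∧B = 1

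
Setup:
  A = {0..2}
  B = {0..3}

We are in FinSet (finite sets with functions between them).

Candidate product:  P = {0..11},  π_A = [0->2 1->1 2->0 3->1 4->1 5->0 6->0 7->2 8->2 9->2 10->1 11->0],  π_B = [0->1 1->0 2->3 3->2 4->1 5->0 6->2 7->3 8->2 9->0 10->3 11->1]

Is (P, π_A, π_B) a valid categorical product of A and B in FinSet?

Answer: VALID PRODUCT

Trace:
|A|·|B| = 3·4 = 12;  |P| = 12
Check the pairing map k ↦ (π_A(k), π_B(k)):
  0 -> (2,1)
  1 -> (1,0)
  2 -> (0,3)
  3 -> (1,2)
  4 -> (1,1)
  5 -> (0,0)
  6 -> (0,2)
  7 -> (2,3)
  8 -> (2,2)
  9 -> (2,0)
  10 -> (1,3)
  11 -> (0,1)
distinct pairs in image: 12 / 12 needed
  → bijection onto A×B; projections well-typed.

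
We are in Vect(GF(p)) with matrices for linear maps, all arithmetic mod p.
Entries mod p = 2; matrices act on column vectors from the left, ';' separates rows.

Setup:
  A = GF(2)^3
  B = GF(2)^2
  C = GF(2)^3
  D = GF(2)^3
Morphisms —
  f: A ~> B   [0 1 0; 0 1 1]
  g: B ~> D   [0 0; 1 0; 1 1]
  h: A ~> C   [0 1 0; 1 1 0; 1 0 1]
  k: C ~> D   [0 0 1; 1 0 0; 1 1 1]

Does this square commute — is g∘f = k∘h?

Path 1 = f;g:
  e0=[1,0,0] f~>[0,0] g~>[0,0,0]
  e1=[0,1,0] f~>[1,1] g~>[0,1,0]
  e2=[0,0,1] f~>[0,1] g~>[0,0,1]
  result₁ = [0 0 0; 0 1 0; 0 0 1]
Path 2 = h;k:
  e0=[1,0,0] h~>[0,1,1] k~>[1,0,0]
  e1=[0,1,0] h~>[1,1,0] k~>[0,1,0]
  e2=[0,0,1] h~>[0,0,1] k~>[1,0,1]
  result₂ = [1 0 1; 0 1 0; 0 0 1]
Equal? NO — does not commute

Answer: DOES NOT COMMUTE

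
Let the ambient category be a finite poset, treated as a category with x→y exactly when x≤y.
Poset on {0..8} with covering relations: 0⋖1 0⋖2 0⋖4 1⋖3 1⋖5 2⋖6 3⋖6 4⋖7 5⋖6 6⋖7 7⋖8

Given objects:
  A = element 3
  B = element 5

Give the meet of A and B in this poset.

Answer: A∧B = 1

Work:
Common predecessors of 3,5: {0,1}
  0 ≤ 1
  1 ≤ 1
glb = 1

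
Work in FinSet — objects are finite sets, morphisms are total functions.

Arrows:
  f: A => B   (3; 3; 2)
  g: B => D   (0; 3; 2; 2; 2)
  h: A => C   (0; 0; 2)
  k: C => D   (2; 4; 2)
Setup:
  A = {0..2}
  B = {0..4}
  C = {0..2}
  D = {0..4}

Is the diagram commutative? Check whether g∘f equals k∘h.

Path 1 = f;g:
  0 f=>3 g=>2
  1 f=>3 g=>2
  2 f=>2 g=>2
  result₁ = (2; 2; 2)
Path 2 = h;k:
  0 h=>0 k=>2
  1 h=>0 k=>2
  2 h=>2 k=>2
  result₂ = (2; 2; 2)
Equal? same morphism ✓

Answer: COMMUTES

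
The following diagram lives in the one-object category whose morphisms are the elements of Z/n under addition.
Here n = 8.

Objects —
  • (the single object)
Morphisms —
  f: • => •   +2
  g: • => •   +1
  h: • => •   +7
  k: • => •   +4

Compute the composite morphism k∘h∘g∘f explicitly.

Answer: +6

Trace:
  0 +2≡2 +1≡3 +7≡2 +4≡6  (mod 8)
composite: +6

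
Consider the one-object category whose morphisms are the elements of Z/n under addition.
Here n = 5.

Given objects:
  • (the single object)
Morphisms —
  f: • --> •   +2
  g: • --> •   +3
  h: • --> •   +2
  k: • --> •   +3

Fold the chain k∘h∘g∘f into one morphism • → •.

Answer: +0

Derivation:
  0 +2≡2 +3≡0 +2≡2 +3≡0  (mod 5)
composite: +0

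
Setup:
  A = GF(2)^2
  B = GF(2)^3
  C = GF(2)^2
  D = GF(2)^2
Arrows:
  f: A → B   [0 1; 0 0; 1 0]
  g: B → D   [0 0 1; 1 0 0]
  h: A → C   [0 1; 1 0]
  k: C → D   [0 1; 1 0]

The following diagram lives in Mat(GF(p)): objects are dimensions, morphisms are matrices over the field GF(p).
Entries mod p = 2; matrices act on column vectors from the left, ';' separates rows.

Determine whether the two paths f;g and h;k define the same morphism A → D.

Answer: COMMUTES

Derivation:
Along f;g (path 1):
  e0=(1,0) f→(0,0,1) g→(1,0)
  e1=(0,1) f→(1,0,0) g→(0,1)
  ⟦path⟧₁ = [1 0; 0 1]
Along h;k (path 2):
  e0=(1,0) h→(0,1) k→(1,0)
  e1=(0,1) h→(1,0) k→(0,1)
  ⟦path⟧₂ = [1 0; 0 1]
Equal? YES — commutes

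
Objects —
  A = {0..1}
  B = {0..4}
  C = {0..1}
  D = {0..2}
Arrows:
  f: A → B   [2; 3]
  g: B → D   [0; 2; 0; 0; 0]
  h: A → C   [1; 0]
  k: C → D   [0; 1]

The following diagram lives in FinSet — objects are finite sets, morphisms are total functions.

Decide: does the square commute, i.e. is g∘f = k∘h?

Answer: DOES NOT COMMUTE

Derivation:
1) trace f;g:
  0 f→2 g→0
  1 f→3 g→0
  result₁ = [0; 0]
2) trace h;k:
  0 h→1 k→1
  1 h→0 k→0
  result₂ = [1; 0]
Equal? distinct morphisms ✗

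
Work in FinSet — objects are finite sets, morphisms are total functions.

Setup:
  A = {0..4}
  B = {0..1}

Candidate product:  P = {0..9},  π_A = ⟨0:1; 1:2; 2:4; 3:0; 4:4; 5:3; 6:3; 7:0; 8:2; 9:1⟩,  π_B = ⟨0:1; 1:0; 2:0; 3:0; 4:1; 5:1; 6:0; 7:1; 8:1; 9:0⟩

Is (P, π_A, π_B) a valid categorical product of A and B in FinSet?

Answer: VALID PRODUCT

Derivation:
|A|·|B| = 5·2 = 10;  |P| = 10
Check the pairing map k ↦ (π_A(k), π_B(k)):
  0 : (1,1)
  1 : (2,0)
  2 : (4,0)
  3 : (0,0)
  4 : (4,1)
  5 : (3,1)
  6 : (3,0)
  7 : (0,1)
  8 : (2,1)
  9 : (1,0)
distinct pairs in image: 10 / 10 needed
  → bijection onto A×B; projections well-typed.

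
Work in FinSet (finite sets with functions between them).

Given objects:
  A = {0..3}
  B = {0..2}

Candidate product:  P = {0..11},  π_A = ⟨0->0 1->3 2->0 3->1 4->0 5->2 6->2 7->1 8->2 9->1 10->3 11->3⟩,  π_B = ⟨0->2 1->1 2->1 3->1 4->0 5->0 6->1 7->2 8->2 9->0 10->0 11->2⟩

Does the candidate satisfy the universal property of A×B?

|A|·|B| = 4·3 = 12;  |P| = 12
Check the pairing map k ↦ (π_A(k), π_B(k)):
  0 -> (0,2)
  1 -> (3,1)
  2 -> (0,1)
  3 -> (1,1)
  4 -> (0,0)
  5 -> (2,0)
  6 -> (2,1)
  7 -> (1,2)
  8 -> (2,2)
  9 -> (1,0)
  10 -> (3,0)
  11 -> (3,2)
distinct pairs in image: 12 / 12 needed
  → bijection onto A×B; projections well-typed.

Answer: VALID PRODUCT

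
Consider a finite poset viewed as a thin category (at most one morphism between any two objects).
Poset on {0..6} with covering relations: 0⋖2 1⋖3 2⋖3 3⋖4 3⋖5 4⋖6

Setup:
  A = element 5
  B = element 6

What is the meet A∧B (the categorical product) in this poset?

Common predecessors of 5,6: {0,1,2,3}
  0 ⊑ 3
  1 ⊑ 3
  2 ⊑ 3
  3 ⊑ 3
glb = 3

Answer: A∧B = 3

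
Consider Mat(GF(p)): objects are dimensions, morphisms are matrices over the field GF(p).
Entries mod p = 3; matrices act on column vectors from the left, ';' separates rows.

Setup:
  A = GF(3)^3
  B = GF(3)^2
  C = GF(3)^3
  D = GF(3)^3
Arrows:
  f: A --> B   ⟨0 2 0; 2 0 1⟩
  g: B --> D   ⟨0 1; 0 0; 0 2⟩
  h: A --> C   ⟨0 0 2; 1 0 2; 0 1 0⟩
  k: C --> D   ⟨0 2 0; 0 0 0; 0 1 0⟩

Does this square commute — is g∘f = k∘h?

Along f;g (path 1):
  e0=(1,0,0) f-->(0,2) g-->(2,0,1)
  e1=(0,1,0) f-->(2,0) g-->(0,0,0)
  e2=(0,0,1) f-->(0,1) g-->(1,0,2)
  ⟦path⟧₁ = ⟨2 0 1; 0 0 0; 1 0 2⟩
Along h;k (path 2):
  e0=(1,0,0) h-->(0,1,0) k-->(2,0,1)
  e1=(0,1,0) h-->(0,0,1) k-->(0,0,0)
  e2=(0,0,1) h-->(2,2,0) k-->(1,0,2)
  ⟦path⟧₂ = ⟨2 0 1; 0 0 0; 1 0 2⟩
Equal? same morphism ✓

Answer: COMMUTES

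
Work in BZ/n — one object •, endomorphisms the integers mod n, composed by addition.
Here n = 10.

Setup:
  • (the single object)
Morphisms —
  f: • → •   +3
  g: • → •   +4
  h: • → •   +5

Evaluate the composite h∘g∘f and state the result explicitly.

Answer: +2

Trace:
  0 +3≡3 +4≡7 +5≡2  (mod 10)
result: +2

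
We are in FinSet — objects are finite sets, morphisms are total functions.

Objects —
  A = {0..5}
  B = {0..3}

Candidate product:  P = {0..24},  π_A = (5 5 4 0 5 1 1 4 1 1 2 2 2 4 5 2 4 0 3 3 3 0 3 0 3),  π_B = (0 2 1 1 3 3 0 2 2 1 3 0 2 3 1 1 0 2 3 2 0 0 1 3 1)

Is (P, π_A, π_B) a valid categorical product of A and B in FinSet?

|A|·|B| = 6·4 = 24;  |P| = 25
  → cardinalities differ; no bijection possible.

Answer: NOT A VALID PRODUCT — |P|=25 ≠ |A|·|B|=24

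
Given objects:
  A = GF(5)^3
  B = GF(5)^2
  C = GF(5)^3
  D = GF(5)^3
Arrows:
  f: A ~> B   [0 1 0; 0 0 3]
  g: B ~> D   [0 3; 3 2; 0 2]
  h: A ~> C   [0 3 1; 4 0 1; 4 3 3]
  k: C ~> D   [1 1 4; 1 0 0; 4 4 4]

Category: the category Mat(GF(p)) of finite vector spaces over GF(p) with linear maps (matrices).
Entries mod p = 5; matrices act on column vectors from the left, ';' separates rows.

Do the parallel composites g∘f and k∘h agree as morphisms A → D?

Path 1 = f;g:
  e0=[1,0,0] f~>[0,0] g~>[0,0,0]
  e1=[0,1,0] f~>[1,0] g~>[0,3,0]
  e2=[0,0,1] f~>[0,3] g~>[4,1,1]
  ⟦path⟧₁ = [0 0 4; 0 3 1; 0 0 1]
Path 2 = h;k:
  e0=[1,0,0] h~>[0,4,4] k~>[0,0,2]
  e1=[0,1,0] h~>[3,0,3] k~>[0,3,4]
  e2=[0,0,1] h~>[1,1,3] k~>[4,1,0]
  ⟦path⟧₂ = [0 0 4; 0 3 1; 2 4 0]
Equal? distinct morphisms ✗

Answer: DOES NOT COMMUTE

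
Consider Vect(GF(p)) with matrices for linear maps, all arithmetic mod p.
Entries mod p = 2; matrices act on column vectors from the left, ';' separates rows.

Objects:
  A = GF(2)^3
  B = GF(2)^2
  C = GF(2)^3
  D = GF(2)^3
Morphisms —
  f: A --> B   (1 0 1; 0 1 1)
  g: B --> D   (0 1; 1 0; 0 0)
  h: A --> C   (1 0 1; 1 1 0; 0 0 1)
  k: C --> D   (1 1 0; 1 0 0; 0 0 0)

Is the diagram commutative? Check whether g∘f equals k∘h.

Path 1 = f;g:
  e0=⟨1,0,0⟩ f-->⟨1,0⟩ g-->⟨0,1,0⟩
  e1=⟨0,1,0⟩ f-->⟨0,1⟩ g-->⟨1,0,0⟩
  e2=⟨0,0,1⟩ f-->⟨1,1⟩ g-->⟨1,1,0⟩
  composite₁ = (0 1 1; 1 0 1; 0 0 0)
Path 2 = h;k:
  e0=⟨1,0,0⟩ h-->⟨1,1,0⟩ k-->⟨0,1,0⟩
  e1=⟨0,1,0⟩ h-->⟨0,1,0⟩ k-->⟨1,0,0⟩
  e2=⟨0,0,1⟩ h-->⟨1,0,1⟩ k-->⟨1,1,0⟩
  composite₂ = (0 1 1; 1 0 1; 0 0 0)
Equal? YES — commutes

Answer: COMMUTES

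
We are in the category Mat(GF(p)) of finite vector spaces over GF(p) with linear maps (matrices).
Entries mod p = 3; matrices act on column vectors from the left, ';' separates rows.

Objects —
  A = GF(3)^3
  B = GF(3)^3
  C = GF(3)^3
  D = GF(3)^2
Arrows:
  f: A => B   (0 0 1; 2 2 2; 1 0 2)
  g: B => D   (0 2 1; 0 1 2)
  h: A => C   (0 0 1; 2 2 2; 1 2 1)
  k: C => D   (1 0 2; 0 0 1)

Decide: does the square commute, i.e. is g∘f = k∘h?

Answer: DOES NOT COMMUTE

Trace:
Along f;g (path 1):
  e0=[1,0,0] f=>[0,2,1] g=>[2,1]
  e1=[0,1,0] f=>[0,2,0] g=>[1,2]
  e2=[0,0,1] f=>[1,2,2] g=>[0,0]
  ⟦path⟧₁ = (2 1 0; 1 2 0)
Along h;k (path 2):
  e0=[1,0,0] h=>[0,2,1] k=>[2,1]
  e1=[0,1,0] h=>[0,2,2] k=>[1,2]
  e2=[0,0,1] h=>[1,2,1] k=>[0,1]
  ⟦path⟧₂ = (2 1 0; 1 2 1)
Equal? NO — does not commute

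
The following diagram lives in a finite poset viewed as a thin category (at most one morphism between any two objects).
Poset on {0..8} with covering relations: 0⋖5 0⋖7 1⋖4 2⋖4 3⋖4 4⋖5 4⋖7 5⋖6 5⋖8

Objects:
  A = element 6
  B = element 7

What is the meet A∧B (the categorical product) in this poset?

{x : x≤A ∧ x≤B} = {0,1,2,3,4}  (A=6, B=7)
  maximal lower bounds 0 and 4 are incomparable: neither 0≤4 nor 4≤0
→ no greatest lower bound exists

Answer: NO MEET EXISTS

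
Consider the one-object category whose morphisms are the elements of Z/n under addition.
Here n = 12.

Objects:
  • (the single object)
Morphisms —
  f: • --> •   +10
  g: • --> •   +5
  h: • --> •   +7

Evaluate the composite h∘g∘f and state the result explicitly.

  0 +10≡10 +5≡3 +7≡10  (mod 12)
⟦path⟧: +10

Answer: +10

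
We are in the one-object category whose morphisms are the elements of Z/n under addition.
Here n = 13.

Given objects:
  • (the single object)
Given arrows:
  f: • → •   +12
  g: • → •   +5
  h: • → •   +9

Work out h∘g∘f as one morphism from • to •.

Answer: +0

Trace:
  0 +12≡12 +5≡4 +9≡0  (mod 13)
⟦path⟧: +0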